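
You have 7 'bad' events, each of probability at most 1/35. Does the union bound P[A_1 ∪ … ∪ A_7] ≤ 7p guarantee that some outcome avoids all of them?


Union bound: P[∪_{i=1}^{7} A_i] ≤ Σ_i P[A_i] ≤ 7·p = 7·(1/35) = 1/5.
Numerically: 1/5 ≈ 0.200000.
Is 1/5 < 1? YES.
Since P[∪ A_i] ≤ 1/5 < 1, the complement has P[∩ A_i^c] ≥ 1 − 1/5 = 4/5 > 0, so some outcome avoids every A_i.

7·p = 1/5 ≈ 0.200000; existence CERTIFIED by the union bound.


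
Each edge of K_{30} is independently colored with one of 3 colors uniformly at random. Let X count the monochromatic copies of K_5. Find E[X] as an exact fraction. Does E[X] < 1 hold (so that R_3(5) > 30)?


E[X] = C(30, 5) · 3^{1 − 10} = 142506 · 3^{−9} = 142506/19683.
As a reduced fraction: E[X] = 5278/729 ≈ 7.240.
Is E[X] < 1? NO.
Since E[X] ≥ 1, the first-moment bound is inconclusive at n = 30; it does NOT by itself certify R_3(5) > 30.

E[X] = 5278/729 ≈ 7.240; E[X] ≥ 1; first-moment method inconclusive here.


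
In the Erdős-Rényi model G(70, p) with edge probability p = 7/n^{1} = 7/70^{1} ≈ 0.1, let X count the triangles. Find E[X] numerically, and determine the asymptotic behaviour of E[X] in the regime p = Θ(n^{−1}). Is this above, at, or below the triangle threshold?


Number of potential triangles: C(70, 3) = 54740.
Each occurs with probability p³ ≈ (0.1)³ ≈ 1.0000000e-03.
By linearity: E[X] = C(70, 3)·p³ ≈ 54740 · 1.0000000e-03 ≈ 54.74000.
Here α = 1, so p = 7/n is exactly at the triangle threshold p ~ 1/n. Asymptotically E[X] → c³/6 = 7³/6 = 343/6 ≈ 57.16667, a bounded constant. In this regime the triangle count is asymptotically Poisson(c³/6).

E[X] ≈ 54.74000; in regime p = Θ(1/n^{1}) E[X] stays bounded (at the triangle threshold p ~ 1/n).


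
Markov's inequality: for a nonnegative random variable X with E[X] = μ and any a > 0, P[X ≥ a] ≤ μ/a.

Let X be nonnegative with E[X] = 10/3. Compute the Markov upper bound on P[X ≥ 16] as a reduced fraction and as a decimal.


μ = E[X] = 10/3, a = 16.
Markov: P[X ≥ 16] ≤ μ/a = (10/3)/16 = 5/24.
Numerically: ≈ 0.2083.
(Since a = 16 > μ = 3.3333, the bound 5/24 is < 1 and informative.)

P[X ≥ 16] ≤ 5/24 ≈ 0.2083.


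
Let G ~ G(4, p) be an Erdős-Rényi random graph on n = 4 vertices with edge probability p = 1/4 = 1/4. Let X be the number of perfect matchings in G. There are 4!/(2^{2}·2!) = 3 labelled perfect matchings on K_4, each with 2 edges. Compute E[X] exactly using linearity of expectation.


K_4 has 4!/(2^{2}·2!) = 3 labelled perfect matchings.
For each such perfect matching H, let X_H = 1 if all 2 edges of H are present in G. Then P[X_H = 1] = p^{2} = (1/4)^{2} = 1/16.
Summing the indicators: E[X] = Σ_H E[X_H] = 3 · p^{2} = 3 · 1/16 = 3/16.
Numerically: E[X] ≈ 0.1875.

E[X] = 3 · (1/4)^{2} = 3/16 ≈ 0.1875.


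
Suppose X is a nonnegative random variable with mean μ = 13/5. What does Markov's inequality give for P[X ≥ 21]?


μ = E[X] = 13/5, a = 21.
Markov: P[X ≥ 21] ≤ μ/a = (13/5)/21 = 13/105.
Numerically: ≈ 0.124.
(Since a = 21 > μ = 2.600, the bound 13/105 is < 1 and informative.)

P[X ≥ 21] ≤ 13/105 ≈ 0.124.


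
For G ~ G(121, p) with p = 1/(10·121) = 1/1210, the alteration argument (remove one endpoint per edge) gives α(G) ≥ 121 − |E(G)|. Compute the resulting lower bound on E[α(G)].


E[|E(G)|] = C(121, 2)·p = 7260 · (1/1210) = 6.
E[α(G)] ≥ n − E[|E(G)|] = 121 − 6 = 115.
Numerically: ≈ 115.000.
(This is only a lower bound; the true E[α(G)] may be larger.)

E[α(G)] ≥ 115 ≈ 115.000.


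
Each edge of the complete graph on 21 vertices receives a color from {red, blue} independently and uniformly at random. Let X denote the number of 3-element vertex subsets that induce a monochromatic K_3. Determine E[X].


Let X = Σ_S X_S over the C(21, 3) = 1330 subsets S of size 3, where X_S = 1 if the K_3 on S is monochromatic.
For a fixed S, the K_3 on S has C(3, 2) = 3 edges. P[all 3 edges red] = (1/2)^3, and likewise for blue, so P[monochromatic] = 2·(1/2)^3 = 2^{1 − 3} = 1/4.
By linearity: E[X] = C(21, 3) · 2^{1 − 3} = 1330 · 1/4 = 665/2.
Numerically: E[X] ≈ 332.500.

E[X] = C(21,3)·2^(1−C(3,2)) = 665/2 ≈ 332.500.


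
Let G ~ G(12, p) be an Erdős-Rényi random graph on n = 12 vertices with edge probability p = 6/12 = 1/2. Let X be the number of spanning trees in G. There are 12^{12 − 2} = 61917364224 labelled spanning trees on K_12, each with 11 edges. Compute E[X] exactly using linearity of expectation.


K_12 has 12^{12 − 2} = 61917364224 labelled spanning trees.
For each such spanning tree H, let X_H = 1 if all 11 edges of H are present in G. Then P[X_H = 1] = p^{11} = (1/2)^{11} = 1/2048.
By linearity: E[X] = Σ_H E[X_H] = 61917364224 · p^{11} = 61917364224 · 1/2048 = 30233088.
Numerically: E[X] ≈ 3.02331e+07.

E[X] = 61917364224 · (1/2)^{11} = 30233088 ≈ 3.02331e+07.


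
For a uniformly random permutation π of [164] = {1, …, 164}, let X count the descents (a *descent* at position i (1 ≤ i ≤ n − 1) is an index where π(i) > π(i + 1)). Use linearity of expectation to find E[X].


Write X = Σ X_I over i = 1, …, 163, with X_I the indicator of one descent.
There are 163 indicators.
For each fixed i, the pair (π(i), π(i+1)) is a uniformly random ordered pair of distinct values from {1, …, 164}; by symmetry P[π(i) > π(i+1)] = 1/2.
By linearity: E[X] = 163 · (1/2) = (164 − 1) · (1/2) = 163/2 ≈ 81.500.

E[X] = 163/2 = 81.500.


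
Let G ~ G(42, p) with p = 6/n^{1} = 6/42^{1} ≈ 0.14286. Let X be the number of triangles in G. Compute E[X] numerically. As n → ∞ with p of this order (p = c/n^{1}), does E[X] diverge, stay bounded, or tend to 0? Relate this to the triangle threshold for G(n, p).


Number of potential triangles: C(42, 3) = 11480.
Each occurs with probability p³ ≈ (0.14286)³ ≈ 2.9154519e-03.
By linearity: E[X] = C(42, 3)·p³ ≈ 11480 · 2.9154519e-03 ≈ 33.46939.
Here α = 1, so p = 6/n is exactly at the triangle threshold p ~ 1/n. Asymptotically E[X] → c³/6 = 6³/6 = 36 ≈ 36.00000, a bounded constant. In this regime the triangle count is asymptotically Poisson(c³/6).

E[X] ≈ 33.46939; in regime p = Θ(1/n^{1}) E[X] stays bounded (at the triangle threshold p ~ 1/n).


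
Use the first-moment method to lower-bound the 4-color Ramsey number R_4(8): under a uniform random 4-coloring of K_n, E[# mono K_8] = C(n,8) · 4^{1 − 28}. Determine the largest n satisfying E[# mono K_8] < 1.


We need C(n, 8) · 4^{1 − 28} < 1, i.e. C(n, 8) < 4^{28 − 1} = 18014398509481984.
Check values of n near the boundary:
  n = 404: C(404, 8) = 16415071523485570; 16415071523485570 < 18014398509481984? YES
  n = 405: C(405, 8) = 16745853821188050; 16745853821188050 < 18014398509481984? YES
  n = 406: C(406, 8) = 17082453897995850; 17082453897995850 < 18014398509481984? YES
  n = 407: C(407, 8) = 17424959239309050; 17424959239309050 < 18014398509481984? YES
  n = 408: C(408, 8) = 17773458424095231; 17773458424095231 < 18014398509481984? YES
  n = 409: C(409, 8) = 18128041135797879; 18128041135797879 < 18014398509481984? NO
  n = 410: C(410, 8) = 18488798173326195; 18488798173326195 < 18014398509481984? NO
  n = 411: C(411, 8) = 18855821462126715; 18855821462126715 < 18014398509481984? NO
The largest n with C(n, 8) < 18014398509481984 is n = 408 (where E[X] = 17773458424095231/18014398509481984 ≈ 0.9866251). Hence R_4(8) > 408, i.e. R_4(8) ≥ 409.

Largest n = 408; hence R_4(8) > 408.


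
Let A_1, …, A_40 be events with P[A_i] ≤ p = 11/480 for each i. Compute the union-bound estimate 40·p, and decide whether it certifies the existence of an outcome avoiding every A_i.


Union bound: P[∪_{i=1}^{40} A_i] ≤ Σ_i P[A_i] ≤ 40·p = 40·(11/480) = 11/12.
Numerically: 11/12 ≈ 0.916667.
Is 11/12 < 1? YES.
Since P[∪ A_i] ≤ 11/12 < 1, the complement has P[∩ A_i^c] ≥ 1 − 11/12 = 1/12 > 0, so some outcome avoids every A_i.

40·p = 11/12 ≈ 0.916667; existence CERTIFIED by the union bound.


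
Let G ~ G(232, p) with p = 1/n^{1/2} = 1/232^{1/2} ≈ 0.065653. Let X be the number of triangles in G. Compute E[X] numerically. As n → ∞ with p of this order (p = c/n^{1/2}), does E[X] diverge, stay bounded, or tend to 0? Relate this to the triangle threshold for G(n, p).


Number of potential triangles: C(232, 3) = 2054360.
Each occurs with probability p³ ≈ (0.065653)³ ≈ 2.8298800e-04.
By linearity: E[X] = C(232, 3)·p³ ≈ 2054360 · 2.8298800e-04 ≈ 581.35923.
Since α = 1/2 < 1, p = c/n^{1/2} ≫ 1/n is above the triangle threshold p ~ 1/n. Asymptotically E[X] ~ (c³/6)·n^{3(1−α)} = (1³/6)·n^{1.5} → ∞; triangles are abundant w.h.p.

E[X] ≈ 581.35923; in regime p = Θ(1/n^{1/2}) E[X] diverges (above the triangle threshold p ~ 1/n).


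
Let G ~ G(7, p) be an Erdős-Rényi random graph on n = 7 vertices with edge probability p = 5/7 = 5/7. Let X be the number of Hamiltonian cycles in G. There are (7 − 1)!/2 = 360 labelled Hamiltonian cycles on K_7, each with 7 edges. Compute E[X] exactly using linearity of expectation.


K_7 has (7 − 1)!/2 = 360 labelled Hamiltonian cycles.
For each such Hamiltonian cycle H, let X_H = 1 if all 7 edges of H are present in G. Then P[X_H = 1] = p^{7} = (5/7)^{7} = 78125/823543.
By linearity of expectation: E[X] = Σ_H E[X_H] = 360 · p^{7} = 360 · 78125/823543 = 28125000/823543.
Numerically: E[X] ≈ 34.1512.

E[X] = 360 · (5/7)^{7} = 28125000/823543 ≈ 34.1512.


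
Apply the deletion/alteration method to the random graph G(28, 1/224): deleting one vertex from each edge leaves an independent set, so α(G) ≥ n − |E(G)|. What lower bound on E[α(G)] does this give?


E[|E(G)|] = C(28, 2)·p = 378 · (1/224) = 27/16.
E[α(G)] ≥ n − E[|E(G)|] = 28 − 27/16 = 421/16.
Numerically: ≈ 26.312.
(This is only a lower bound; the true E[α(G)] may be larger.)

E[α(G)] ≥ 421/16 ≈ 26.312.


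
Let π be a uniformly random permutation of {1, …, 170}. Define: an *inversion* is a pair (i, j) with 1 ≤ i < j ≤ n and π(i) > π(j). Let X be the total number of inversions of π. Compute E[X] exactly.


Write X = Σ X_I over the C(170, 2) = 14365 pairs i < j, with X_I the indicator of one inversion.
There are 14365 indicators.
For each fixed pair i < j, the values π(i) and π(j) are two distinct elements of {1, …, 170} in uniformly random order; by symmetry P[π(i) > π(j)] = 1/2.
By linearity: E[X] = 14365 · (1/2) = C(170, 2) · (1/2) = 14365/2 = 14365/2 ≈ 7182.500000.

E[X] = 14365/2 = 7182.500000.


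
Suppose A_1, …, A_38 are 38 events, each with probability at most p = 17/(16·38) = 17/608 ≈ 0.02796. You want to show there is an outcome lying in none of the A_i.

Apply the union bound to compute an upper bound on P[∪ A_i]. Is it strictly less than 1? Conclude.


Union bound: P[∪_{i=1}^{38} A_i] ≤ Σ_i P[A_i] ≤ 38·p = 38·(17/608) = 17/16.
Numerically: 17/16 ≈ 1.06250.
Is 17/16 < 1? NO.
Since the bound 17/16 is ≥ 1, the union bound is uninformative here; it does NOT by itself certify existence.

38·p = 17/16 ≈ 1.06250; existence NOT certified by the union bound.


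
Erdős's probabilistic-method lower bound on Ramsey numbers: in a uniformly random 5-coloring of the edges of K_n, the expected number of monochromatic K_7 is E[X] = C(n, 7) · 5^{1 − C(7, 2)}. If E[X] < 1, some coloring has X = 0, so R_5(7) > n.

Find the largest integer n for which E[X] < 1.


We need C(n, 7) · 5^{1 − 21} < 1, i.e. C(n, 7) < 5^{21 − 1} = 95367431640625.
Check values of n near the boundary:
  n = 333: C(333, 7) = 84549532139028; 84549532139028 < 95367431640625? YES
  n = 334: C(334, 7) = 86359460961576; 86359460961576 < 95367431640625? YES
  n = 335: C(335, 7) = 88202498238195; 88202498238195 < 95367431640625? YES
  n = 336: C(336, 7) = 90079147136880; 90079147136880 < 95367431640625? YES
  n = 337: C(337, 7) = 91989916924632; 91989916924632 < 95367431640625? YES
  n = 338: C(338, 7) = 93935323022736; 93935323022736 < 95367431640625? YES
  n = 339: C(339, 7) = 95915887062372; 95915887062372 < 95367431640625? NO
The largest n with C(n, 7) < 95367431640625 is n = 338 (where E[X] = 93935323022736/95367431640625 ≈ 0.985). Hence R_5(7) > 338, i.e. R_5(7) ≥ 339.

Largest n = 338; hence R_5(7) > 338.


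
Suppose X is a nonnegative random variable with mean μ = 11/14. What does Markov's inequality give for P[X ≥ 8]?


μ = E[X] = 11/14, a = 8.
Markov: P[X ≥ 8] ≤ μ/a = (11/14)/8 = 11/112.
Numerically: ≈ 0.098.
(Since a = 8 > μ = 0.786, the bound 11/112 is < 1 and informative.)

P[X ≥ 8] ≤ 11/112 ≈ 0.098.


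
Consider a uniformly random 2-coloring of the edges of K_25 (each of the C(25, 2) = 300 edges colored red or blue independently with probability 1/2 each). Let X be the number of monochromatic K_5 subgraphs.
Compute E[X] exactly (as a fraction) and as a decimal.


Let X = Σ_S X_S over the C(25, 5) = 53130 subsets S of size 5, where X_S = 1 if the K_5 on S is monochromatic.
For a fixed S, the K_5 on S has C(5, 2) = 10 edges. P[all 10 edges red] = (1/2)^10, and likewise for blue, so P[monochromatic] = 2·(1/2)^10 = 2^{1 − 10} = 1/512.
Summing: E[X] = C(25, 5) · 2^{1 − 10} = 53130 · 1/512 = 26565/256.
Numerically: E[X] ≈ 103.770.

E[X] = C(25,5)·2^(1−C(5,2)) = 26565/256 ≈ 103.770.


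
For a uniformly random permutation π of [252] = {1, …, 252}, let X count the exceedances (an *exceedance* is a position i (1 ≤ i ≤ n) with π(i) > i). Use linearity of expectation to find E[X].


Write X = Σ_{i=1}^{252} X_i, where X_i = 1_{π(i) > i}.
For each fixed i, π(i) is uniform over {1, …, 252} (marginal of a uniform permutation), so P[π(i) > i] = (n − i)/n. Summing: Σ_{i=1}^{252} (n − i)/n = (0 + 1 + … + 251)/252 = 252(252 − 1)/(2·252) = (252 − 1)/2.
Hence E[X] = Σ_{i=1}^{252} (252 − i)/252 = 251/2 ≈ 125.500000.

E[X] = 251/2 = 125.500000.


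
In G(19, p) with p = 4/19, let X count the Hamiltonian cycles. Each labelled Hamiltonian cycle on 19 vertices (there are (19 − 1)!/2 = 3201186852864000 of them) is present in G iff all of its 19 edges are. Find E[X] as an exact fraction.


K_19 has (19 − 1)!/2 = 3201186852864000 labelled Hamiltonian cycles.
For each such Hamiltonian cycle H, let X_H = 1 if all 19 edges of H are present in G. Then P[X_H = 1] = p^{19} = (4/19)^{19} = 274877906944/1978419655660313589123979.
By linearity: E[X] = Σ_H E[X_H] = 3201186852864000 · p^{19} = 3201186852864000 · 274877906944/1978419655660313589123979 = 879935541851906811887616000/1978419655660313589123979.
Numerically: E[X] ≈ 445.

E[X] = 3201186852864000 · (4/19)^{19} = 879935541851906811887616000/1978419655660313589123979 ≈ 445.


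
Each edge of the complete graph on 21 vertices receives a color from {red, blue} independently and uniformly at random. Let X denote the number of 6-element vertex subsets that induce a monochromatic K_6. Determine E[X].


Let X = Σ_S X_S over the C(21, 6) = 54264 subsets S of size 6, where X_S = 1 if the K_6 on S is monochromatic.
For a fixed S, the K_6 on S has C(6, 2) = 15 edges. P[all 15 edges red] = (1/2)^15, and likewise for blue, so P[monochromatic] = 2·(1/2)^15 = 2^{1 − 15} = 1/16384.
Summing: E[X] = C(21, 6) · 2^{1 − 15} = 54264 · 1/16384 = 6783/2048.
Numerically: E[X] ≈ 3.312012.

E[X] = C(21,6)·2^(1−C(6,2)) = 6783/2048 ≈ 3.312012.


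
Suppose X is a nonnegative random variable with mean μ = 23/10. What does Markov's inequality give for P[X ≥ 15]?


μ = E[X] = 23/10, a = 15.
Markov: P[X ≥ 15] ≤ μ/a = (23/10)/15 = 23/150.
Numerically: ≈ 0.153.
(Since a = 15 > μ = 2.300, the bound 23/150 is < 1 and informative.)

P[X ≥ 15] ≤ 23/150 ≈ 0.153.


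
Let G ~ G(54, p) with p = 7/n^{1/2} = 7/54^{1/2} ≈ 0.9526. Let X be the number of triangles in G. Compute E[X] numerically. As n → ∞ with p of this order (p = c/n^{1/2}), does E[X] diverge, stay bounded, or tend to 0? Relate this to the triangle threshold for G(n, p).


Number of potential triangles: C(54, 3) = 24804.
Each occurs with probability p³ ≈ (0.9526)³ ≈ 8.643776e-01.
By linearity: E[X] = C(54, 3)·p³ ≈ 24804 · 8.643776e-01 ≈ 21440.0208.
Since α = 1/2 < 1, p = c/n^{1/2} ≫ 1/n is above the triangle threshold p ~ 1/n. Asymptotically E[X] ~ (c³/6)·n^{3(1−α)} = (7³/6)·n^{1.5} → ∞; triangles are abundant w.h.p.

E[X] ≈ 21440.0208; in regime p = Θ(1/n^{1/2}) E[X] diverges (above the triangle threshold p ~ 1/n).


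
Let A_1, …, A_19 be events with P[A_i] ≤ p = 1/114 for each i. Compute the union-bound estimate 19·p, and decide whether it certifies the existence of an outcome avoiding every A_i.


Union bound: P[∪_{i=1}^{19} A_i] ≤ Σ_i P[A_i] ≤ 19·p = 19·(1/114) = 1/6.
Numerically: 1/6 ≈ 0.1667.
Is 1/6 < 1? YES.
Since P[∪ A_i] ≤ 1/6 < 1, the complement has P[∩ A_i^c] ≥ 1 − 1/6 = 5/6 > 0, so some outcome avoids every A_i.

19·p = 1/6 ≈ 0.1667; existence CERTIFIED by the union bound.


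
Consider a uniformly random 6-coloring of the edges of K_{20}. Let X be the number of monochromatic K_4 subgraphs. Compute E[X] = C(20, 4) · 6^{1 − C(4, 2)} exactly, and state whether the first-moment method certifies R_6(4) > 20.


E[X] = C(20, 4) · 6^{1 − 6} = 4845 · 6^{−5} = 4845/7776.
As a reduced fraction: E[X] = 1615/2592 ≈ 0.6230710.
Is E[X] < 1? YES.
Since E[X] < 1, there exists a 6-coloring of K_{20} with no monochromatic K_4; hence R_6(4) > 20.

E[X] = 1615/2592 ≈ 0.6230710; E[X] < 1, so R_6(4) > 20.


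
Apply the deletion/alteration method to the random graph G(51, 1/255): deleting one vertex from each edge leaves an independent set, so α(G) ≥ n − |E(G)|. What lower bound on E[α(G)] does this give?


E[|E(G)|] = C(51, 2)·p = 1275 · (1/255) = 5.
E[α(G)] ≥ n − E[|E(G)|] = 51 − 5 = 46.
Numerically: ≈ 46.0000.
(This is only a lower bound; the true E[α(G)] may be larger.)

E[α(G)] ≥ 46 ≈ 46.0000.


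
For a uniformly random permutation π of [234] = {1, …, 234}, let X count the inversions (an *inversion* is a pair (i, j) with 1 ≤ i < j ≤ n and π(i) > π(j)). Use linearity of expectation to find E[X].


Write X = Σ X_I over the C(234, 2) = 27261 pairs i < j, with X_I the indicator of one inversion.
There are 27261 indicators.
For each fixed pair i < j, the values π(i) and π(j) are two distinct elements of {1, …, 234} in uniformly random order; by symmetry P[π(i) > π(j)] = 1/2.
By linearity: E[X] = 27261 · (1/2) = C(234, 2) · (1/2) = 27261/2 = 27261/2 ≈ 13630.5000.

E[X] = 27261/2 = 13630.5000.


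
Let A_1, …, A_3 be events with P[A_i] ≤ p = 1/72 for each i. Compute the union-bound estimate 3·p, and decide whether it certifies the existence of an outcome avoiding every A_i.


Union bound: P[∪_{i=1}^{3} A_i] ≤ Σ_i P[A_i] ≤ 3·p = 3·(1/72) = 1/24.
Numerically: 1/24 ≈ 0.04167.
Is 1/24 < 1? YES.
Since P[∪ A_i] ≤ 1/24 < 1, the complement has P[∩ A_i^c] ≥ 1 − 1/24 = 23/24 > 0, so some outcome avoids every A_i.

3·p = 1/24 ≈ 0.04167; existence CERTIFIED by the union bound.


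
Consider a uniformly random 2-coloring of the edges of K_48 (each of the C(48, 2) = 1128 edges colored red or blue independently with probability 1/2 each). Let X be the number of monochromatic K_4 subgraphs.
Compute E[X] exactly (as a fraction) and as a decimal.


Let X = Σ_S X_S over the C(48, 4) = 194580 subsets S of size 4, where X_S = 1 if the K_4 on S is monochromatic.
For a fixed S, the K_4 on S has C(4, 2) = 6 edges. P[all 6 edges red] = (1/2)^6, and likewise for blue, so P[monochromatic] = 2·(1/2)^6 = 2^{1 − 6} = 1/32.
By linearity: E[X] = C(48, 4) · 2^{1 − 6} = 194580 · 1/32 = 48645/8.
Numerically: E[X] ≈ 6080.625000.

E[X] = C(48,4)·2^(1−C(4,2)) = 48645/8 ≈ 6080.625000.


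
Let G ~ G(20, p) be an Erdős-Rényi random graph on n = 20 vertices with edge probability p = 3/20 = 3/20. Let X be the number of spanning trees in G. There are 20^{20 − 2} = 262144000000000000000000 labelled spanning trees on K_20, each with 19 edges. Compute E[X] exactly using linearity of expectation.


K_20 has 20^{20 − 2} = 262144000000000000000000 labelled spanning trees.
For each such spanning tree H, let X_H = 1 if all 19 edges of H are present in G. Then P[X_H = 1] = p^{19} = (3/20)^{19} = 1162261467/5242880000000000000000000.
By linearity of expectation: E[X] = Σ_H E[X_H] = 262144000000000000000000 · p^{19} = 262144000000000000000000 · 1162261467/5242880000000000000000000 = 1162261467/20.
Numerically: E[X] ≈ 5.81e+07.

E[X] = 262144000000000000000000 · (3/20)^{19} = 1162261467/20 ≈ 5.81e+07.


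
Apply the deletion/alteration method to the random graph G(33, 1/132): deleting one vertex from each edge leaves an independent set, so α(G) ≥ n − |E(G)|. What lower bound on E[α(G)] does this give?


E[|E(G)|] = C(33, 2)·p = 528 · (1/132) = 4.
E[α(G)] ≥ n − E[|E(G)|] = 33 − 4 = 29.
Numerically: ≈ 29.000.
(This is only a lower bound; the true E[α(G)] may be larger.)

E[α(G)] ≥ 29 ≈ 29.000.


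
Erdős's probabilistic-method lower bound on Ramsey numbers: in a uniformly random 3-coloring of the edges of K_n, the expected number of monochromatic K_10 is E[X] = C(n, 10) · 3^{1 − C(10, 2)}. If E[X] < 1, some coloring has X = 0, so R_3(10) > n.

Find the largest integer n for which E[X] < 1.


We need C(n, 10) · 3^{1 − 45} < 1, i.e. C(n, 10) < 3^{45 − 1} = 984770902183611232881.
Check values of n near the boundary:
  n = 570: C(570, 10) = 921524823451961408691; 921524823451961408691 < 984770902183611232881? YES
  n = 571: C(571, 10) = 937951290893172842001; 937951290893172842001 < 984770902183611232881? YES
  n = 572: C(572, 10) = 954640815642161682606; 954640815642161682606 < 984770902183611232881? YES
  n = 573: C(573, 10) = 971597135635805762226; 971597135635805762226 < 984770902183611232881? YES
  n = 574: C(574, 10) = 988824035203816502691; 988824035203816502691 < 984770902183611232881? NO
  n = 575: C(575, 10) = 1006325345561406175305; 1006325345561406175305 < 984770902183611232881? NO
  n = 576: C(576, 10) = 1024104945306307344480; 1024104945306307344480 < 984770902183611232881? NO
The largest n with C(n, 10) < 984770902183611232881 is n = 573 (where E[X] = 35985079097622435638/36472996377170786403 ≈ 0.986623). Hence R_3(10) > 573, i.e. R_3(10) ≥ 574.

Largest n = 573; hence R_3(10) > 573.


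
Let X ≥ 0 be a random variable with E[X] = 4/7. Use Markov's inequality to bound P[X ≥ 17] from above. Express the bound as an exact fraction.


μ = E[X] = 4/7, a = 17.
Markov: P[X ≥ 17] ≤ μ/a = (4/7)/17 = 4/119.
Numerically: ≈ 0.033613.
(Since a = 17 > μ = 0.571429, the bound 4/119 is < 1 and informative.)

P[X ≥ 17] ≤ 4/119 ≈ 0.033613.


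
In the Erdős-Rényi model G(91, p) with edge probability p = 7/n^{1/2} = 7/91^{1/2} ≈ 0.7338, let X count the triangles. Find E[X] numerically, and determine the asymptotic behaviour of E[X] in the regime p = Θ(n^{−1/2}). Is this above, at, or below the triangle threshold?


Number of potential triangles: C(91, 3) = 121485.
Each occurs with probability p³ ≈ (0.7338)³ ≈ 3.9512275e-01.
By linearity: E[X] = C(91, 3)·p³ ≈ 121485 · 3.9512275e-01 ≈ 48001.48682.
Since α = 1/2 < 1, p = c/n^{1/2} ≫ 1/n is above the triangle threshold p ~ 1/n. Asymptotically E[X] ~ (c³/6)·n^{3(1−α)} = (7³/6)·n^{1.5} → ∞; triangles are abundant w.h.p.

E[X] ≈ 48001.48682; in regime p = Θ(1/n^{1/2}) E[X] diverges (above the triangle threshold p ~ 1/n).


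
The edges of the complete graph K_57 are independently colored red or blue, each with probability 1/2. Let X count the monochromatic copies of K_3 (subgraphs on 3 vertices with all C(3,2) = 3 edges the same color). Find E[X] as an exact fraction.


Let X = Σ_S X_S over the C(57, 3) = 29260 subsets S of size 3, where X_S = 1 if the K_3 on S is monochromatic.
For a fixed S, the K_3 on S has C(3, 2) = 3 edges. P[all 3 edges red] = (1/2)^3, and likewise for blue, so P[monochromatic] = 2·(1/2)^3 = 2^{1 − 3} = 1/4.
Summing: E[X] = C(57, 3) · 2^{1 − 3} = 29260 · 1/4 = 7315.
Numerically: E[X] ≈ 7315.0000.

E[X] = C(57,3)·2^(1−C(3,2)) = 7315 ≈ 7315.0000.


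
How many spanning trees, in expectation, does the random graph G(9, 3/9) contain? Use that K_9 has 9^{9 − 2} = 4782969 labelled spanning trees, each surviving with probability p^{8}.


K_9 has 9^{9 − 2} = 4782969 labelled spanning trees.
For each such spanning tree H, let X_H = 1 if all 8 edges of H are present in G. Then P[X_H = 1] = p^{8} = (1/3)^{8} = 1/6561.
By linearity of expectation: E[X] = Σ_H E[X_H] = 4782969 · p^{8} = 4782969 · 1/6561 = 729.
Numerically: E[X] ≈ 729.

E[X] = 4782969 · (1/3)^{8} = 729 ≈ 729.


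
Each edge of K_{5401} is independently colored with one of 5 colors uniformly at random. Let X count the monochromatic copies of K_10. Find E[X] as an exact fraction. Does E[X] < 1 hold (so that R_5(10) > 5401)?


E[X] = C(5401, 10) · 5^{1 − 45} = 5772423232412011351582235732760 · 5^{−44} = 5772423232412011351582235732760/5684341886080801486968994140625.
As a reduced fraction: E[X] = 1154484646482402270316447146552/1136868377216160297393798828125 ≈ 1.0154954.
Is E[X] < 1? NO.
Since E[X] ≥ 1, the first-moment bound is inconclusive at n = 5401; it does NOT by itself certify R_5(10) > 5401.

E[X] = 1154484646482402270316447146552/1136868377216160297393798828125 ≈ 1.0154954; E[X] ≥ 1; first-moment method inconclusive here.


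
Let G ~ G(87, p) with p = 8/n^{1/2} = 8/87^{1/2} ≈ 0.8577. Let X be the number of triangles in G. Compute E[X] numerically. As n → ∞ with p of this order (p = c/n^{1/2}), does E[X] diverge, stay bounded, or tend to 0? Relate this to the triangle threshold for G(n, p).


Number of potential triangles: C(87, 3) = 105995.
Each occurs with probability p³ ≈ (0.8577)³ ≈ 6.309444e-01.
By linearity: E[X] = C(87, 3)·p³ ≈ 105995 · 6.309444e-01 ≈ 66876.9504.
Since α = 1/2 < 1, p = c/n^{1/2} ≫ 1/n is above the triangle threshold p ~ 1/n. Asymptotically E[X] ~ (c³/6)·n^{3(1−α)} = (8³/6)·n^{1.5} → ∞; triangles are abundant w.h.p.

E[X] ≈ 66876.9504; in regime p = Θ(1/n^{1/2}) E[X] diverges (above the triangle threshold p ~ 1/n).


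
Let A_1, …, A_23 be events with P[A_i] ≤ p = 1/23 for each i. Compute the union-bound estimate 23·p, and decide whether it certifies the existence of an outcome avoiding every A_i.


Union bound: P[∪_{i=1}^{23} A_i] ≤ Σ_i P[A_i] ≤ 23·p = 23·(1/23) = 1.
Numerically: 1 ≈ 1.0000000.
Is 1 < 1? NO.
Since the bound 1 is ≥ 1, the union bound is uninformative here; it does NOT by itself certify existence.

23·p = 1 ≈ 1.0000000; existence NOT certified by the union bound.


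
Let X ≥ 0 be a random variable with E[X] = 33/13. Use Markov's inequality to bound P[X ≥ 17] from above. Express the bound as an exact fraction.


μ = E[X] = 33/13, a = 17.
Markov: P[X ≥ 17] ≤ μ/a = (33/13)/17 = 33/221.
Numerically: ≈ 0.14932.
(Since a = 17 > μ = 2.53846, the bound 33/221 is < 1 and informative.)

P[X ≥ 17] ≤ 33/221 ≈ 0.14932.


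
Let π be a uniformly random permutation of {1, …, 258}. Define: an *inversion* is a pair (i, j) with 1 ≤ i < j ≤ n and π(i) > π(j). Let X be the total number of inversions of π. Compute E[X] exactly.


Write X = Σ X_I over the C(258, 2) = 33153 pairs i < j, with X_I the indicator of one inversion.
There are 33153 indicators.
For each fixed pair i < j, the values π(i) and π(j) are two distinct elements of {1, …, 258} in uniformly random order; by symmetry P[π(i) > π(j)] = 1/2.
By linearity: E[X] = 33153 · (1/2) = C(258, 2) · (1/2) = 33153/2 = 33153/2 ≈ 16576.50000.

E[X] = 33153/2 = 16576.50000.


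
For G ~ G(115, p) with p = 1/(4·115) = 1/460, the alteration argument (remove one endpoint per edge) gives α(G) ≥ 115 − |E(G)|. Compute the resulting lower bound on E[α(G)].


E[|E(G)|] = C(115, 2)·p = 6555 · (1/460) = 57/4.
E[α(G)] ≥ n − E[|E(G)|] = 115 − 57/4 = 403/4.
Numerically: ≈ 100.75000.
(This is only a lower bound; the true E[α(G)] may be larger.)

E[α(G)] ≥ 403/4 ≈ 100.75000.


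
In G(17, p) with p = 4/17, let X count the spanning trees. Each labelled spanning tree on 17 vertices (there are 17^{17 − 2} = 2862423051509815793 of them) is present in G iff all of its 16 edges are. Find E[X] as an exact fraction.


K_17 has 17^{17 − 2} = 2862423051509815793 labelled spanning trees.
For each such spanning tree H, let X_H = 1 if all 16 edges of H are present in G. Then P[X_H = 1] = p^{16} = (4/17)^{16} = 4294967296/48661191875666868481.
Summing the indicators: E[X] = Σ_H E[X_H] = 2862423051509815793 · p^{16} = 2862423051509815793 · 4294967296/48661191875666868481 = 4294967296/17.
Numerically: E[X] ≈ 2.53e+08.

E[X] = 2862423051509815793 · (4/17)^{16} = 4294967296/17 ≈ 2.53e+08.


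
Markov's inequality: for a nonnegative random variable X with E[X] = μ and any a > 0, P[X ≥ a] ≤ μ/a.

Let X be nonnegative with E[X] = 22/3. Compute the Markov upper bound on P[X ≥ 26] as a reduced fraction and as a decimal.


μ = E[X] = 22/3, a = 26.
Markov: P[X ≥ 26] ≤ μ/a = (22/3)/26 = 11/39.
Numerically: ≈ 0.2821.
(Since a = 26 > μ = 7.3333, the bound 11/39 is < 1 and informative.)

P[X ≥ 26] ≤ 11/39 ≈ 0.2821.


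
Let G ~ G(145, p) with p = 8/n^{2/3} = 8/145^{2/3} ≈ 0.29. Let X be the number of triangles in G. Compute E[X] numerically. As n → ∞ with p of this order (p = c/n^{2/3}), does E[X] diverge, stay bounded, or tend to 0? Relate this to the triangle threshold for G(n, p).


Number of potential triangles: C(145, 3) = 497640.
Each occurs with probability p³ ≈ (0.29)³ ≈ 2.43520e-02.
By linearity: E[X] = C(145, 3)·p³ ≈ 497640 · 2.43520e-02 ≈ 12118.510.
Since α = 2/3 < 1, p = c/n^{2/3} ≫ 1/n is above the triangle threshold p ~ 1/n. Asymptotically E[X] ~ (c³/6)·n^{3(1−α)} = (8³/6)·n^{1} → ∞; triangles are abundant w.h.p.

E[X] ≈ 12118.510; in regime p = Θ(1/n^{2/3}) E[X] diverges (above the triangle threshold p ~ 1/n).


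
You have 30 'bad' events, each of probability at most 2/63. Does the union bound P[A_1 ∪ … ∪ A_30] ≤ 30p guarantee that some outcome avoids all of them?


Union bound: P[∪_{i=1}^{30} A_i] ≤ Σ_i P[A_i] ≤ 30·p = 30·(2/63) = 20/21.
Numerically: 20/21 ≈ 0.952.
Is 20/21 < 1? YES.
Since P[∪ A_i] ≤ 20/21 < 1, the complement has P[∩ A_i^c] ≥ 1 − 20/21 = 1/21 > 0, so some outcome avoids every A_i.

30·p = 20/21 ≈ 0.952; existence CERTIFIED by the union bound.


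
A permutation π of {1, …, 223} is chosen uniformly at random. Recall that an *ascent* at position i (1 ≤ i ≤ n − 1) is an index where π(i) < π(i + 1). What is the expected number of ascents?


Write X = Σ X_I over i = 1, …, 222, with X_I the indicator of one ascent.
There are 222 indicators.
For each fixed i, the pair (π(i), π(i+1)) is a uniformly random ordered pair of distinct values from {1, …, 223}; by symmetry P[π(i) < π(i+1)] = 1/2.
By linearity: E[X] = 222 · (1/2) = (223 − 1) · (1/2) = 111 ≈ 111.0000.

E[X] = 111 = 111.0000.


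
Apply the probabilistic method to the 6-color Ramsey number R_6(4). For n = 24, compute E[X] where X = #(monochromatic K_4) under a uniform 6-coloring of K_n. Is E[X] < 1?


E[X] = C(24, 4) · 6^{1 − 6} = 10626 · 6^{−5} = 10626/7776.
As a reduced fraction: E[X] = 1771/1296 ≈ 1.36651.
Is E[X] < 1? NO.
Since E[X] ≥ 1, the first-moment bound is inconclusive at n = 24; it does NOT by itself certify R_6(4) > 24.

E[X] = 1771/1296 ≈ 1.36651; E[X] ≥ 1; first-moment method inconclusive here.


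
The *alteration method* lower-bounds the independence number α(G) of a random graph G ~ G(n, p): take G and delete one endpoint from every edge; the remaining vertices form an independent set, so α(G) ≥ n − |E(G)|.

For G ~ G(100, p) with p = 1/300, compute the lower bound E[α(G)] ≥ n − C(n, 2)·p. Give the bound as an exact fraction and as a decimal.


E[|E(G)|] = C(100, 2)·p = 4950 · (1/300) = 33/2.
E[α(G)] ≥ n − E[|E(G)|] = 100 − 33/2 = 167/2.
Numerically: ≈ 83.500000.
(This is only a lower bound; the true E[α(G)] may be larger.)

E[α(G)] ≥ 167/2 ≈ 83.500000.


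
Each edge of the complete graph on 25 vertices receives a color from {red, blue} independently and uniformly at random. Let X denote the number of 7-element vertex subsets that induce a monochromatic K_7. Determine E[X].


Let X = Σ_S X_S over the C(25, 7) = 480700 subsets S of size 7, where X_S = 1 if the K_7 on S is monochromatic.
For a fixed S, the K_7 on S has C(7, 2) = 21 edges. P[all 21 edges red] = (1/2)^21, and likewise for blue, so P[monochromatic] = 2·(1/2)^21 = 2^{1 − 21} = 1/1048576.
By linearity of expectation: E[X] = C(25, 7) · 2^{1 − 21} = 480700 · 1/1048576 = 120175/262144.
Numerically: E[X] ≈ 0.458.

E[X] = C(25,7)·2^(1−C(7,2)) = 120175/262144 ≈ 0.458.


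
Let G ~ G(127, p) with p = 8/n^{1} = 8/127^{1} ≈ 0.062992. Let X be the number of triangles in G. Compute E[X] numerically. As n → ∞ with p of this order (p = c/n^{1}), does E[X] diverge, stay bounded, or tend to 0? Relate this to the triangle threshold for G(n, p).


Number of potential triangles: C(127, 3) = 333375.
Each occurs with probability p³ ≈ (0.062992)³ ≈ 2.4995326e-04.
By linearity: E[X] = C(127, 3)·p³ ≈ 333375 · 2.4995326e-04 ≈ 83.32817.
Here α = 1, so p = 8/n is exactly at the triangle threshold p ~ 1/n. Asymptotically E[X] → c³/6 = 8³/6 = 256/3 ≈ 85.33333, a bounded constant. In this regime the triangle count is asymptotically Poisson(c³/6).

E[X] ≈ 83.32817; in regime p = Θ(1/n^{1}) E[X] stays bounded (at the triangle threshold p ~ 1/n).


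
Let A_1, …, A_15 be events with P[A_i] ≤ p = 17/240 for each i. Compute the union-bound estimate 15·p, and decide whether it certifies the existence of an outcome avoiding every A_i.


Union bound: P[∪_{i=1}^{15} A_i] ≤ Σ_i P[A_i] ≤ 15·p = 15·(17/240) = 17/16.
Numerically: 17/16 ≈ 1.062500.
Is 17/16 < 1? NO.
Since the bound 17/16 is ≥ 1, the union bound is uninformative here; it does NOT by itself certify existence.

15·p = 17/16 ≈ 1.062500; existence NOT certified by the union bound.


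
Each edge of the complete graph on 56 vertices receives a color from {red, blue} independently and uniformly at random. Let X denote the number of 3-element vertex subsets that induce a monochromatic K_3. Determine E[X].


Let X = Σ_S X_S over the C(56, 3) = 27720 subsets S of size 3, where X_S = 1 if the K_3 on S is monochromatic.
For a fixed S, the K_3 on S has C(3, 2) = 3 edges. P[all 3 edges red] = (1/2)^3, and likewise for blue, so P[monochromatic] = 2·(1/2)^3 = 2^{1 − 3} = 1/4.
By linearity: E[X] = C(56, 3) · 2^{1 − 3} = 27720 · 1/4 = 6930.
Numerically: E[X] ≈ 6930.000000.

E[X] = C(56,3)·2^(1−C(3,2)) = 6930 ≈ 6930.000000.


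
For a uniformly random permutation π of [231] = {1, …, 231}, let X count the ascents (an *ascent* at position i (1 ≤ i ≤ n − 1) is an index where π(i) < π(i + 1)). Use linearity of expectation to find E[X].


Write X = Σ X_I over i = 1, …, 230, with X_I the indicator of one ascent.
There are 230 indicators.
For each fixed i, the pair (π(i), π(i+1)) is a uniformly random ordered pair of distinct values from {1, …, 231}; by symmetry P[π(i) < π(i+1)] = 1/2.
By linearity: E[X] = 230 · (1/2) = (231 − 1) · (1/2) = 115 ≈ 115.000.

E[X] = 115 = 115.000.


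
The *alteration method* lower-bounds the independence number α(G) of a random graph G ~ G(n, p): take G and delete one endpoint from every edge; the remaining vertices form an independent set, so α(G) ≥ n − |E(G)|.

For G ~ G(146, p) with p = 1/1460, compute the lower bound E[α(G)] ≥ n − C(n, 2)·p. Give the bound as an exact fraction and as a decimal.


E[|E(G)|] = C(146, 2)·p = 10585 · (1/1460) = 29/4.
E[α(G)] ≥ n − E[|E(G)|] = 146 − 29/4 = 555/4.
Numerically: ≈ 138.75000.
(This is only a lower bound; the true E[α(G)] may be larger.)

E[α(G)] ≥ 555/4 ≈ 138.75000.


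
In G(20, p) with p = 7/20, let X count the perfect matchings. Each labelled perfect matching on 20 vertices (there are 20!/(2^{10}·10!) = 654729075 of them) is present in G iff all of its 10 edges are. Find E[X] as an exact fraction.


K_20 has 20!/(2^{10}·10!) = 654729075 labelled perfect matchings.
For each such perfect matching H, let X_H = 1 if all 10 edges of H are present in G. Then P[X_H = 1] = p^{10} = (7/20)^{10} = 282475249/10240000000000.
By linearity of expectation: E[X] = Σ_H E[X_H] = 654729075 · p^{10} = 654729075 · 282475249/10240000000000 = 7397790339526587/409600000000.
Numerically: E[X] ≈ 18061.

E[X] = 654729075 · (7/20)^{10} = 7397790339526587/409600000000 ≈ 18061.


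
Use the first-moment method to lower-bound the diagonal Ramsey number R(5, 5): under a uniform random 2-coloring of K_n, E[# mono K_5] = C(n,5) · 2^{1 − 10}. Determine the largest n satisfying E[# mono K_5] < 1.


We need C(n, 5) · 2^{1 − 10} < 1, i.e. C(n, 5) < 2^{10 − 1} = 512.
Check values of n near the boundary:
  n = 10: C(10, 5) = 252; 252 < 512? YES
  n = 11: C(11, 5) = 462; 462 < 512? YES
  n = 12: C(12, 5) = 792; 792 < 512? NO
The largest n with C(n, 5) < 512 is n = 11 (where E[X] = 231/256 ≈ 0.9023). Hence R(5, 5) > 11, i.e. R(5, 5) ≥ 12.

Largest n = 11; hence R(5, 5) > 11.


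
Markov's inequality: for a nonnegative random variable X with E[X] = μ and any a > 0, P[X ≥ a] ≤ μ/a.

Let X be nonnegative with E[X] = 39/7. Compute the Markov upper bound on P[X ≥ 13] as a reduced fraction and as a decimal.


μ = E[X] = 39/7, a = 13.
Markov: P[X ≥ 13] ≤ μ/a = (39/7)/13 = 3/7.
Numerically: ≈ 0.42857.
(Since a = 13 > μ = 5.57143, the bound 3/7 is < 1 and informative.)

P[X ≥ 13] ≤ 3/7 ≈ 0.42857.


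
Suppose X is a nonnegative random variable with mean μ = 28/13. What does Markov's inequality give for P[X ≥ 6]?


μ = E[X] = 28/13, a = 6.
Markov: P[X ≥ 6] ≤ μ/a = (28/13)/6 = 14/39.
Numerically: ≈ 0.358974.
(Since a = 6 > μ = 2.153846, the bound 14/39 is < 1 and informative.)

P[X ≥ 6] ≤ 14/39 ≈ 0.358974.


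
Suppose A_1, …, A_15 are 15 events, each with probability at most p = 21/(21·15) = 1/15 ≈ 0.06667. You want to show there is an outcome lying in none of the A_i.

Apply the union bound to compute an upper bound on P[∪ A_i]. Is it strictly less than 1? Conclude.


Union bound: P[∪_{i=1}^{15} A_i] ≤ Σ_i P[A_i] ≤ 15·p = 15·(1/15) = 1.
Numerically: 1 ≈ 1.00000.
Is 1 < 1? NO.
Since the bound 1 is ≥ 1, the union bound is uninformative here; it does NOT by itself certify existence.

15·p = 1 ≈ 1.00000; existence NOT certified by the union bound.


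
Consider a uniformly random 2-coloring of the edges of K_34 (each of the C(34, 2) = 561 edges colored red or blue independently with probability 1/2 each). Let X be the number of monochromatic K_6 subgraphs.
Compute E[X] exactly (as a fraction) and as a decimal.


Let X = Σ_S X_S over the C(34, 6) = 1344904 subsets S of size 6, where X_S = 1 if the K_6 on S is monochromatic.
For a fixed S, the K_6 on S has C(6, 2) = 15 edges. P[all 15 edges red] = (1/2)^15, and likewise for blue, so P[monochromatic] = 2·(1/2)^15 = 2^{1 − 15} = 1/16384.
By linearity of expectation: E[X] = C(34, 6) · 2^{1 − 15} = 1344904 · 1/16384 = 168113/2048.
Numerically: E[X] ≈ 82.086.

E[X] = C(34,6)·2^(1−C(6,2)) = 168113/2048 ≈ 82.086.


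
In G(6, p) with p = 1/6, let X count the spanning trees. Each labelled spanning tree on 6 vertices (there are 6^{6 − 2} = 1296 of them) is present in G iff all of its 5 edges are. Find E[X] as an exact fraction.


K_6 has 6^{6 − 2} = 1296 labelled spanning trees.
For each such spanning tree H, let X_H = 1 if all 5 edges of H are present in G. Then P[X_H = 1] = p^{5} = (1/6)^{5} = 1/7776.
Summing the indicators: E[X] = Σ_H E[X_H] = 1296 · p^{5} = 1296 · 1/7776 = 1/6.
Numerically: E[X] ≈ 0.16667.

E[X] = 1296 · (1/6)^{5} = 1/6 ≈ 0.16667.


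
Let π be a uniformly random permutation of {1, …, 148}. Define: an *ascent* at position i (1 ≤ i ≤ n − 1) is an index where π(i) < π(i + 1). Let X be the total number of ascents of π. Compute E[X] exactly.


Write X = Σ X_I over i = 1, …, 147, with X_I the indicator of one ascent.
There are 147 indicators.
For each fixed i, the pair (π(i), π(i+1)) is a uniformly random ordered pair of distinct values from {1, …, 148}; by symmetry P[π(i) < π(i+1)] = 1/2.
By linearity: E[X] = 147 · (1/2) = (148 − 1) · (1/2) = 147/2 ≈ 73.5000.

E[X] = 147/2 = 73.5000.
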